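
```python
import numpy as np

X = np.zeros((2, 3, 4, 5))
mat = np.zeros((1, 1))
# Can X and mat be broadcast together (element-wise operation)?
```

Yes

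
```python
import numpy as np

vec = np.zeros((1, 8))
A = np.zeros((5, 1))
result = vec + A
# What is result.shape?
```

(5, 8)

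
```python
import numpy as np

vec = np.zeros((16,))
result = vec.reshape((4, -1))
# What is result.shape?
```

(4, 4)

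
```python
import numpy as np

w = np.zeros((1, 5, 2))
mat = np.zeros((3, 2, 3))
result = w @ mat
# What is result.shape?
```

(3, 5, 3)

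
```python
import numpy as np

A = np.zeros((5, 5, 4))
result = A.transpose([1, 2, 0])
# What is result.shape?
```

(5, 4, 5)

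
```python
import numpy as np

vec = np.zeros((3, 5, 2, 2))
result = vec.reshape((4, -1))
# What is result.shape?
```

(4, 15)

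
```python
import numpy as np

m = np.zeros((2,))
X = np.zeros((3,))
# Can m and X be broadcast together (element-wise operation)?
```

No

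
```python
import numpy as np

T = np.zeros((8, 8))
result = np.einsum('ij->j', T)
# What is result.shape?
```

(8,)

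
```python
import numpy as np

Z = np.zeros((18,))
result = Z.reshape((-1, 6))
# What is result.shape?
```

(3, 6)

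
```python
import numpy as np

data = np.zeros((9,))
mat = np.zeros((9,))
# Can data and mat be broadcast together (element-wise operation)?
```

Yes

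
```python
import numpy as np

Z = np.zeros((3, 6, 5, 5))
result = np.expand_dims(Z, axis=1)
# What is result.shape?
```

(3, 1, 6, 5, 5)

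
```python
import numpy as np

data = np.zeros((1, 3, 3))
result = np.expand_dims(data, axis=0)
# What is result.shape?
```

(1, 1, 3, 3)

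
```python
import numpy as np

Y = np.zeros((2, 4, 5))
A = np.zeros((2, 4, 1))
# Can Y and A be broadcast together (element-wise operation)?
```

Yes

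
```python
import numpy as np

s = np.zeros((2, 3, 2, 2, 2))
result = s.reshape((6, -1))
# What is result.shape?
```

(6, 8)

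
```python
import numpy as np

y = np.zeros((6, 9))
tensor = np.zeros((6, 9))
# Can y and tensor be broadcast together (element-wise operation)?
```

Yes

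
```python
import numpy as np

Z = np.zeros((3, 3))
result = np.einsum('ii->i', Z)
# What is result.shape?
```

(3,)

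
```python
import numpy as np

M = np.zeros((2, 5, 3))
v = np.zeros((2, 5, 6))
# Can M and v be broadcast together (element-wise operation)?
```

No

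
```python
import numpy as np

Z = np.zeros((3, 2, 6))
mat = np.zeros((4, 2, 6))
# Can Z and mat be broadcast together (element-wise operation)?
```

No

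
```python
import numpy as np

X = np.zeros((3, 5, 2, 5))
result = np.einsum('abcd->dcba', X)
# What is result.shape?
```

(5, 2, 5, 3)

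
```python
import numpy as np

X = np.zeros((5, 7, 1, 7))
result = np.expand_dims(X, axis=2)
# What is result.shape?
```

(5, 7, 1, 1, 7)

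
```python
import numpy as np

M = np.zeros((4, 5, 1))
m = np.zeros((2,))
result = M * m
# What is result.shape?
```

(4, 5, 2)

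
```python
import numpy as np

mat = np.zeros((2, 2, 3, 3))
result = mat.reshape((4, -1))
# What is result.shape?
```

(4, 9)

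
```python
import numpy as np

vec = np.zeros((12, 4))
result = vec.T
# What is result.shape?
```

(4, 12)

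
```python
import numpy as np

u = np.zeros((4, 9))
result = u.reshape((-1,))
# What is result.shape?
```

(36,)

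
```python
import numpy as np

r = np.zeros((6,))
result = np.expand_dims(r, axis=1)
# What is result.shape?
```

(6, 1)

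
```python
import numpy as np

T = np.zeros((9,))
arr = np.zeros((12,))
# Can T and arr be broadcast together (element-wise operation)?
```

No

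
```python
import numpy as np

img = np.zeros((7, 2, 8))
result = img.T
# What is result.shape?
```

(8, 2, 7)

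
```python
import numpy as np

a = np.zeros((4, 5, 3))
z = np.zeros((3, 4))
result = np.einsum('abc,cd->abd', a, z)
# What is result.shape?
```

(4, 5, 4)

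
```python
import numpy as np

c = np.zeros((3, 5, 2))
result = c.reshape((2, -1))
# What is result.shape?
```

(2, 15)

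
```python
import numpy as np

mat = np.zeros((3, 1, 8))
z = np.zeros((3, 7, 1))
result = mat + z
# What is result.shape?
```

(3, 7, 8)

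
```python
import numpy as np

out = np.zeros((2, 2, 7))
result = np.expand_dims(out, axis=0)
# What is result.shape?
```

(1, 2, 2, 7)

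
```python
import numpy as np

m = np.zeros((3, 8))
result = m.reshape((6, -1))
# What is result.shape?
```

(6, 4)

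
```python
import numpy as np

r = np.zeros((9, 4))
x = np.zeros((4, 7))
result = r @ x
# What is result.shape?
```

(9, 7)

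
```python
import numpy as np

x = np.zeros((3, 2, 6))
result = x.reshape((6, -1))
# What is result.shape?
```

(6, 6)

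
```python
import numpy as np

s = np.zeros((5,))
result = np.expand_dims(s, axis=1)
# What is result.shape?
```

(5, 1)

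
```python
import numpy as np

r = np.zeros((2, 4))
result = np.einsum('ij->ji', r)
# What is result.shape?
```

(4, 2)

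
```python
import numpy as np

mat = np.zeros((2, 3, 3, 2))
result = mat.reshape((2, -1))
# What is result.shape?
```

(2, 18)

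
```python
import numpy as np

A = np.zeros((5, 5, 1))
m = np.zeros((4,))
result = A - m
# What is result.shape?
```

(5, 5, 4)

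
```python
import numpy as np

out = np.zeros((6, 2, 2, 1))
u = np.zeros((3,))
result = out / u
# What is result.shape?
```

(6, 2, 2, 3)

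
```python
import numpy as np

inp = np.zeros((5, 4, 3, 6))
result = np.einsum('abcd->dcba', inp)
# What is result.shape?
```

(6, 3, 4, 5)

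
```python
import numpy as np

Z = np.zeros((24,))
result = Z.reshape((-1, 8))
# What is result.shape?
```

(3, 8)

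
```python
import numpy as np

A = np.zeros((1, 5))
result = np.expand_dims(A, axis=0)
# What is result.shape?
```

(1, 1, 5)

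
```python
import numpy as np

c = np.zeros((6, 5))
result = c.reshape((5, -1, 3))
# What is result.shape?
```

(5, 2, 3)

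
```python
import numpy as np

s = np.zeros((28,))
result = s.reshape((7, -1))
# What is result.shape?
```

(7, 4)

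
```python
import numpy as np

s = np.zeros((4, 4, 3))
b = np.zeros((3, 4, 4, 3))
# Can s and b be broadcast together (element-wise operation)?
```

Yes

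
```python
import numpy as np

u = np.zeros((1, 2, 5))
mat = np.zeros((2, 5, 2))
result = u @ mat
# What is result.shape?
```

(2, 2, 2)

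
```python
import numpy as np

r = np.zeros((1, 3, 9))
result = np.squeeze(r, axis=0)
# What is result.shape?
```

(3, 9)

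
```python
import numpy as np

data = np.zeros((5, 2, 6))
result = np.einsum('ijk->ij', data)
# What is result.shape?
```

(5, 2)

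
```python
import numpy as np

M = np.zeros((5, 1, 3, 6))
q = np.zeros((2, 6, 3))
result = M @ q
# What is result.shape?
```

(5, 2, 3, 3)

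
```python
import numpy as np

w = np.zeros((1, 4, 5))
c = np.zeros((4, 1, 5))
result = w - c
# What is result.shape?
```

(4, 4, 5)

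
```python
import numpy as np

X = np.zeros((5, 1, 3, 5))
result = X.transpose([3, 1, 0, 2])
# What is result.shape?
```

(5, 1, 5, 3)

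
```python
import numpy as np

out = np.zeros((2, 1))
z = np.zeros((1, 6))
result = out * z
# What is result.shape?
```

(2, 6)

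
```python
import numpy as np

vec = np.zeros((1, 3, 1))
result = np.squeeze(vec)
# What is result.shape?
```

(3,)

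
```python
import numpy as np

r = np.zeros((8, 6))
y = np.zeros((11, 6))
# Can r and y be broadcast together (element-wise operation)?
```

No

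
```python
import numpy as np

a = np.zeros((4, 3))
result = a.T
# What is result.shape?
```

(3, 4)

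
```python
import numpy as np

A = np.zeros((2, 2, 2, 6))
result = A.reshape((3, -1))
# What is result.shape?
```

(3, 16)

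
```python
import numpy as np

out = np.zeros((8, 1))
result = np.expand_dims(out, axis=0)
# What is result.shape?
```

(1, 8, 1)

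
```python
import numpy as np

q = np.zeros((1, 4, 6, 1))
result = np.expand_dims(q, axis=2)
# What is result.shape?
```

(1, 4, 1, 6, 1)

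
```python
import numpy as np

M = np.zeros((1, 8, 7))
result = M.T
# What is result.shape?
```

(7, 8, 1)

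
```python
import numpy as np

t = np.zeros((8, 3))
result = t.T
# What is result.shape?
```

(3, 8)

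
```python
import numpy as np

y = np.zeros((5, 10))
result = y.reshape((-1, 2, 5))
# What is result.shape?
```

(5, 2, 5)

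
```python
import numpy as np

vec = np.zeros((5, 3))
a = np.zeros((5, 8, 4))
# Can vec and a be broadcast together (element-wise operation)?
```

No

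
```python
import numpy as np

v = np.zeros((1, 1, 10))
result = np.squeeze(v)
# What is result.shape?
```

(10,)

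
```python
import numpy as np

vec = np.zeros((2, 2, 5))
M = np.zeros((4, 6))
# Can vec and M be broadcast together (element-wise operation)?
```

No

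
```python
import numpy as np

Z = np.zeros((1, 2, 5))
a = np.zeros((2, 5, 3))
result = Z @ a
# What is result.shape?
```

(2, 2, 3)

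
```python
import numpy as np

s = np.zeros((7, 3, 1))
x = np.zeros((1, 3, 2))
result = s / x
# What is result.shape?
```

(7, 3, 2)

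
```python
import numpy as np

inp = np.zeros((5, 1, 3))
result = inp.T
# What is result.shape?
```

(3, 1, 5)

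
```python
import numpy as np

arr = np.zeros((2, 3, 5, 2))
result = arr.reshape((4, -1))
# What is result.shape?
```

(4, 15)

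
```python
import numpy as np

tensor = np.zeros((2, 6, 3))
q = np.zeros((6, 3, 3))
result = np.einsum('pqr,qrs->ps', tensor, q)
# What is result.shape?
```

(2, 3)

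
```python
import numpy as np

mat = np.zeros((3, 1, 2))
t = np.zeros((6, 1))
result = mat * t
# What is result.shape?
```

(3, 6, 2)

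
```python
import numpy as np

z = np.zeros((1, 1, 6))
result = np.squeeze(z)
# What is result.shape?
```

(6,)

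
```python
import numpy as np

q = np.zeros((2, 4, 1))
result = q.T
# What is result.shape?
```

(1, 4, 2)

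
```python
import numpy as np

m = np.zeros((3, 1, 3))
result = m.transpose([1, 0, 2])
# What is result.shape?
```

(1, 3, 3)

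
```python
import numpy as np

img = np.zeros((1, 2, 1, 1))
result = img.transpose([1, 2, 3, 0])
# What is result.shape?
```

(2, 1, 1, 1)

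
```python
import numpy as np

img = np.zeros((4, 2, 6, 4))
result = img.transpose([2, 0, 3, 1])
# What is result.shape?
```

(6, 4, 4, 2)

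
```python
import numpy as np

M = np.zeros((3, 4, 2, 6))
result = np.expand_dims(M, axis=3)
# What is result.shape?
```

(3, 4, 2, 1, 6)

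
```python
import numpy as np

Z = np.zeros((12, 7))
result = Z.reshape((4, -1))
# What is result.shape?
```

(4, 21)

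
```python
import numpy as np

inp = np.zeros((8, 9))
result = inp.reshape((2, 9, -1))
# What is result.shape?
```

(2, 9, 4)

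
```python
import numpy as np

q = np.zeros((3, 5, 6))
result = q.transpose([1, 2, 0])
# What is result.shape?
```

(5, 6, 3)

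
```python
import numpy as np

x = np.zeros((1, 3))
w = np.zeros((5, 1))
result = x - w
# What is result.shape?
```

(5, 3)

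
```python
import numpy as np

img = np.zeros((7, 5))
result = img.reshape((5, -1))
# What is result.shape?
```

(5, 7)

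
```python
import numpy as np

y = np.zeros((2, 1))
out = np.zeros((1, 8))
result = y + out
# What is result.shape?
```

(2, 8)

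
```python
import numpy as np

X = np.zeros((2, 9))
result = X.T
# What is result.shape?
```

(9, 2)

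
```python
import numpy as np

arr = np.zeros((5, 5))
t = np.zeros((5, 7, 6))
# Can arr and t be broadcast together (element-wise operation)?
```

No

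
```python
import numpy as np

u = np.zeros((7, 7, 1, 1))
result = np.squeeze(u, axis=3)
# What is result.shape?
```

(7, 7, 1)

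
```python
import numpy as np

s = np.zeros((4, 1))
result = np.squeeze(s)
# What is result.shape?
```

(4,)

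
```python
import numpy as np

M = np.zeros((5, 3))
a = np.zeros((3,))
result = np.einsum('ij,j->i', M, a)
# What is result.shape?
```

(5,)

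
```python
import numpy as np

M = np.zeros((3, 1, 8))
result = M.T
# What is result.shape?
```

(8, 1, 3)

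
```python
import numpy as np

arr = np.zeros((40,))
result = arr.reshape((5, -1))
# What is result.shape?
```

(5, 8)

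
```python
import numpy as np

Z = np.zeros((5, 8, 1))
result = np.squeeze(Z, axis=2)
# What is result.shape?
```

(5, 8)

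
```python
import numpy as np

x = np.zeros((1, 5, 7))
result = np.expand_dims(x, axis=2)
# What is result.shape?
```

(1, 5, 1, 7)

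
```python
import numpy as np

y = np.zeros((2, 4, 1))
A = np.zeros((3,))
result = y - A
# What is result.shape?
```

(2, 4, 3)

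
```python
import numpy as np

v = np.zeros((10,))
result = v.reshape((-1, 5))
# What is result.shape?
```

(2, 5)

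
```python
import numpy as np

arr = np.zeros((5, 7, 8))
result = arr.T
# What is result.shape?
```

(8, 7, 5)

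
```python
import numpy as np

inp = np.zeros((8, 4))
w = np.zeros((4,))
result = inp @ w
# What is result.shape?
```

(8,)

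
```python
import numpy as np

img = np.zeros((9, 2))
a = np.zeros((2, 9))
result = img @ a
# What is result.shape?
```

(9, 9)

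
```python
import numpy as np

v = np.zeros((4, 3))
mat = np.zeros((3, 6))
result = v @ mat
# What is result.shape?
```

(4, 6)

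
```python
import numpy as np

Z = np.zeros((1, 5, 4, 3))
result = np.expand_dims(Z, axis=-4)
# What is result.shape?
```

(1, 1, 5, 4, 3)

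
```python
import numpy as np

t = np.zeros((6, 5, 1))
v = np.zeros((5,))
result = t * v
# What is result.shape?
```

(6, 5, 5)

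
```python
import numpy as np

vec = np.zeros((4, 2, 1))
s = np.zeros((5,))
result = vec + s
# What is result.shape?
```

(4, 2, 5)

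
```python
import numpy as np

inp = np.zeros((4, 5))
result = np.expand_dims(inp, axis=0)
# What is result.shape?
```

(1, 4, 5)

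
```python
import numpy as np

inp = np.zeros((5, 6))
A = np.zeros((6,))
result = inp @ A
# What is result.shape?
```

(5,)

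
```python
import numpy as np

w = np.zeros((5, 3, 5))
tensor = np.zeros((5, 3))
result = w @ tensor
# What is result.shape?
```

(5, 3, 3)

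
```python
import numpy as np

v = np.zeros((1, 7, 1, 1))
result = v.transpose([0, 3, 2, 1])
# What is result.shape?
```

(1, 1, 1, 7)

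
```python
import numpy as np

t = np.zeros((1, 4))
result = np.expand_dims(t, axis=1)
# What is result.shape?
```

(1, 1, 4)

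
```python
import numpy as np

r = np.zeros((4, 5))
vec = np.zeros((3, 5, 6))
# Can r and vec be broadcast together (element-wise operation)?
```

No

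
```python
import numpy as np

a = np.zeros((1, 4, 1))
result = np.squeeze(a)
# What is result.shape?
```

(4,)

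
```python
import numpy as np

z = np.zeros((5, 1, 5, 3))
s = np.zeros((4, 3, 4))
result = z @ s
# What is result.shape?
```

(5, 4, 5, 4)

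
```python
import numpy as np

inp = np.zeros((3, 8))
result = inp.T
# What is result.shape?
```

(8, 3)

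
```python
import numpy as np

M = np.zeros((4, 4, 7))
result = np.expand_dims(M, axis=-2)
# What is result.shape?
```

(4, 4, 1, 7)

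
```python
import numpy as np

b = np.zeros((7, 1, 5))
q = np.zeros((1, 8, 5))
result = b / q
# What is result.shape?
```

(7, 8, 5)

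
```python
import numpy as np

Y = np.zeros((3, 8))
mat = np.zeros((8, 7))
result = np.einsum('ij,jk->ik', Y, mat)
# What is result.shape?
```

(3, 7)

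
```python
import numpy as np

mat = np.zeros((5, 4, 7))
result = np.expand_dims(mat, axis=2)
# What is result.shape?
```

(5, 4, 1, 7)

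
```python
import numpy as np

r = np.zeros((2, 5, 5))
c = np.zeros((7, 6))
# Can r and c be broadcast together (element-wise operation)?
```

No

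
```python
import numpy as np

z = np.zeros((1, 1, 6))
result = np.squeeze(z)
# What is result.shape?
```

(6,)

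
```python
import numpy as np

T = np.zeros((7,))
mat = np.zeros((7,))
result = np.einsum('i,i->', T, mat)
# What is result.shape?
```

()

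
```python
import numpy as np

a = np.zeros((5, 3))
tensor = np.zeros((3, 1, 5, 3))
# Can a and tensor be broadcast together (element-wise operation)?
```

Yes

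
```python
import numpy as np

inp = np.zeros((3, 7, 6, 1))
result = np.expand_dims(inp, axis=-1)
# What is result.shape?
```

(3, 7, 6, 1, 1)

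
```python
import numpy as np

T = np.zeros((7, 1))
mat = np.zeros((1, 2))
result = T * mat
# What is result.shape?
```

(7, 2)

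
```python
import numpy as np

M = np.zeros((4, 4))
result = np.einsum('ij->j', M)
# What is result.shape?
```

(4,)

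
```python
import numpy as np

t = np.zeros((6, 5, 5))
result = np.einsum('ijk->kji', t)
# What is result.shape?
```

(5, 5, 6)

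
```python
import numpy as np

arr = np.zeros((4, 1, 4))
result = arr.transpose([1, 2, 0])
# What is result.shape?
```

(1, 4, 4)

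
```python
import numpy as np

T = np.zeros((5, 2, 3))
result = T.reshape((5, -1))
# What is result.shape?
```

(5, 6)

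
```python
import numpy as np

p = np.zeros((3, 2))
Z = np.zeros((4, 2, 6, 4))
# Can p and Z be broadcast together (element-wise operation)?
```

No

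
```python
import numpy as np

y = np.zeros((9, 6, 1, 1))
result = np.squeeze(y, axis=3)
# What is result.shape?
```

(9, 6, 1)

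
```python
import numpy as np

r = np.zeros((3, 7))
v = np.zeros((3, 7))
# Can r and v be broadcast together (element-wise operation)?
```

Yes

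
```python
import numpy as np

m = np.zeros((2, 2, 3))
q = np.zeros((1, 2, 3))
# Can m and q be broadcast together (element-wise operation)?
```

Yes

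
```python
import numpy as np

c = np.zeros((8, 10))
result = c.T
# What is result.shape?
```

(10, 8)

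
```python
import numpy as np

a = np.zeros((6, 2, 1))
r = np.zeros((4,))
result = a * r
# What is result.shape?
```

(6, 2, 4)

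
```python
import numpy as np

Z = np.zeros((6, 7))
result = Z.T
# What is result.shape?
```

(7, 6)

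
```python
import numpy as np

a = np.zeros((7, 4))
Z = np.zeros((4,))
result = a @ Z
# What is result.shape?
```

(7,)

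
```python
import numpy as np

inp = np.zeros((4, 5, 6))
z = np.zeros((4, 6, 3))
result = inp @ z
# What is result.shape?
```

(4, 5, 3)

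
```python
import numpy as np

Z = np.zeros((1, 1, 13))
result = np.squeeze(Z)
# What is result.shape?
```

(13,)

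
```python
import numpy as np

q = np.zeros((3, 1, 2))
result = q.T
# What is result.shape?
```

(2, 1, 3)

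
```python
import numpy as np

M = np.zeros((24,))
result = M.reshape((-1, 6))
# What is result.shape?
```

(4, 6)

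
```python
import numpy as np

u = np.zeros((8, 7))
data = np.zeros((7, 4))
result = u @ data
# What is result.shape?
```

(8, 4)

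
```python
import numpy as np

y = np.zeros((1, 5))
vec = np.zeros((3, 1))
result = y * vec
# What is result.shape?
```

(3, 5)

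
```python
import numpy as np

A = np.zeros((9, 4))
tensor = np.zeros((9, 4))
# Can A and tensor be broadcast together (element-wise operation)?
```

Yes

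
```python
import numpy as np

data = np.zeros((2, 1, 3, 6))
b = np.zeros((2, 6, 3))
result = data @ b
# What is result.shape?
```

(2, 2, 3, 3)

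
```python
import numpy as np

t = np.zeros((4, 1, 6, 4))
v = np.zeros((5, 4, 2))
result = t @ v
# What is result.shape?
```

(4, 5, 6, 2)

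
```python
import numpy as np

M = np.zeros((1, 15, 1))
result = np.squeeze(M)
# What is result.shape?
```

(15,)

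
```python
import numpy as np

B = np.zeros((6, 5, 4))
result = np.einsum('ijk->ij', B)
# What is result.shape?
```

(6, 5)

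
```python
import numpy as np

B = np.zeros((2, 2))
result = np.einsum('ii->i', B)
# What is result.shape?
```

(2,)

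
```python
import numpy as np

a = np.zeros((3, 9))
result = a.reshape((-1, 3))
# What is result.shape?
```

(9, 3)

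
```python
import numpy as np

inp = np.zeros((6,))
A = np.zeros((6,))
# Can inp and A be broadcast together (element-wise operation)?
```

Yes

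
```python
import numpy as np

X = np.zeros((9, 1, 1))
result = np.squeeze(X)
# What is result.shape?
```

(9,)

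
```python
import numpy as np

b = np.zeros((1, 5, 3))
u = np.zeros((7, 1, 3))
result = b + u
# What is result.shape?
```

(7, 5, 3)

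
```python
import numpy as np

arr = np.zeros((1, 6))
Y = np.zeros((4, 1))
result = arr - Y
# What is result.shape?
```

(4, 6)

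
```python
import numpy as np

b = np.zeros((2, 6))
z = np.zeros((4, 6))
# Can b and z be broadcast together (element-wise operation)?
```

No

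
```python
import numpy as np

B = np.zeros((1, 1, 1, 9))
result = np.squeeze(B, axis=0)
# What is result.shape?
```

(1, 1, 9)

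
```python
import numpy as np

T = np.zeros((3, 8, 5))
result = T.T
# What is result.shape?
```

(5, 8, 3)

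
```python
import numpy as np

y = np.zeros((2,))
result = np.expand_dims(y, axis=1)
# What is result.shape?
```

(2, 1)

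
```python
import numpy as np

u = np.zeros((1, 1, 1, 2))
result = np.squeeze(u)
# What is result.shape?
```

(2,)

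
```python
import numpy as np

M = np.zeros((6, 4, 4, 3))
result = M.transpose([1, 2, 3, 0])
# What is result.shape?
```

(4, 4, 3, 6)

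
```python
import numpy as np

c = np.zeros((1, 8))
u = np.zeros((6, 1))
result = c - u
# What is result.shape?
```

(6, 8)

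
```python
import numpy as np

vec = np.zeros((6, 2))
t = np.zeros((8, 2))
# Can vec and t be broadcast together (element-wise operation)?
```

No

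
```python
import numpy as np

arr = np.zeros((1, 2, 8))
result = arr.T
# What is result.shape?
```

(8, 2, 1)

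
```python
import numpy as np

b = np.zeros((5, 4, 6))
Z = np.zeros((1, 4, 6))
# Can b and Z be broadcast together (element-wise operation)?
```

Yes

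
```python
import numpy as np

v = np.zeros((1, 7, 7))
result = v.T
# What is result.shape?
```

(7, 7, 1)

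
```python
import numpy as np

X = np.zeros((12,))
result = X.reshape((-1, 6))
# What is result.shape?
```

(2, 6)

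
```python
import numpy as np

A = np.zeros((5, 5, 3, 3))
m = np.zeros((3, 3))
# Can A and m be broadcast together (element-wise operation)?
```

Yes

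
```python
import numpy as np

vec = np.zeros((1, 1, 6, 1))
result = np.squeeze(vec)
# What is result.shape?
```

(6,)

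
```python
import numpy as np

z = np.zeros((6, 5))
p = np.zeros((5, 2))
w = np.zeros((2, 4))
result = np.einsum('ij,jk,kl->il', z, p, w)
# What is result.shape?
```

(6, 4)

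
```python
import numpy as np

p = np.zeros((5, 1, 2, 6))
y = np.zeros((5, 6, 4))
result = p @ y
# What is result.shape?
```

(5, 5, 2, 4)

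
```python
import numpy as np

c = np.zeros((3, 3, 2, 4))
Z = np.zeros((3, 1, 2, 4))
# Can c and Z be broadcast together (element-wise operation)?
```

Yes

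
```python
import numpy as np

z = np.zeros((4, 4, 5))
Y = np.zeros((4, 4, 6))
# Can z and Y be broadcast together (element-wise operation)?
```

No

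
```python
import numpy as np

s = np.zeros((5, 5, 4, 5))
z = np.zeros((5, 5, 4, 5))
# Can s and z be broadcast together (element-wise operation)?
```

Yes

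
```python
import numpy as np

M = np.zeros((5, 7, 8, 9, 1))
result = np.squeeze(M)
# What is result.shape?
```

(5, 7, 8, 9)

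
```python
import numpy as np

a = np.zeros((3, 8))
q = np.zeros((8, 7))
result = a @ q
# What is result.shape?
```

(3, 7)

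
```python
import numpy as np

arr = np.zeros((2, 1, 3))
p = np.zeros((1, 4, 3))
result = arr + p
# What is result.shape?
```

(2, 4, 3)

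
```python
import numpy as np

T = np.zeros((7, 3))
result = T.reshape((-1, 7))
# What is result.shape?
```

(3, 7)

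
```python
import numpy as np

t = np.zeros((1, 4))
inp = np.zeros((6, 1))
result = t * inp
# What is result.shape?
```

(6, 4)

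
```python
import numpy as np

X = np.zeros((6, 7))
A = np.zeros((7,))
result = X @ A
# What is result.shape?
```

(6,)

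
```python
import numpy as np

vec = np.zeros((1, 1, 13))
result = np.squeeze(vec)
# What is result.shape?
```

(13,)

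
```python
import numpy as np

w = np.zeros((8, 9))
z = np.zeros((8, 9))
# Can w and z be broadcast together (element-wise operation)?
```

Yes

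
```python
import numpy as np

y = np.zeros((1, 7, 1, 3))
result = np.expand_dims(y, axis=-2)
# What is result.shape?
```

(1, 7, 1, 1, 3)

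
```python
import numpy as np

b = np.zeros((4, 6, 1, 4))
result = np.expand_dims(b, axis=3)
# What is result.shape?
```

(4, 6, 1, 1, 4)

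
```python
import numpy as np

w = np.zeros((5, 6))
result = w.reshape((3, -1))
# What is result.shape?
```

(3, 10)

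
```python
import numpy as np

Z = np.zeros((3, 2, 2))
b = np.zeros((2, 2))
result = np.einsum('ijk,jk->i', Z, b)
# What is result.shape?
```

(3,)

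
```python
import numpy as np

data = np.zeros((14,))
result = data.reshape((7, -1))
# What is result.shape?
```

(7, 2)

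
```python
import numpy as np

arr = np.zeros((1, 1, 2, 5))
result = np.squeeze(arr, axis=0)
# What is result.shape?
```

(1, 2, 5)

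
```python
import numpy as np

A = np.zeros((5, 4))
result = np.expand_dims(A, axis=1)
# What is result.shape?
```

(5, 1, 4)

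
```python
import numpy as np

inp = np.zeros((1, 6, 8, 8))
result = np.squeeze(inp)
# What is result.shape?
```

(6, 8, 8)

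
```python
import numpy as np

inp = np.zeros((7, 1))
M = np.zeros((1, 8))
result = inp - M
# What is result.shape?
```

(7, 8)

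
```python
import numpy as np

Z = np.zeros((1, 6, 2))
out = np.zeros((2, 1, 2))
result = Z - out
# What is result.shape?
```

(2, 6, 2)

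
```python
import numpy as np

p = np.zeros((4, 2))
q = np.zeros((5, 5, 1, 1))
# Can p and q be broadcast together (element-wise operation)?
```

Yes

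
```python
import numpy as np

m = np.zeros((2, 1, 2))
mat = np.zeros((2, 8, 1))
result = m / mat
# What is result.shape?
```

(2, 8, 2)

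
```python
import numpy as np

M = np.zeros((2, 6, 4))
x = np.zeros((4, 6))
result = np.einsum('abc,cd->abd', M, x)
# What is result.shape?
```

(2, 6, 6)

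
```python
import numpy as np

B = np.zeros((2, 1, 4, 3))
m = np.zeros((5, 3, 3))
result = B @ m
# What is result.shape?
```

(2, 5, 4, 3)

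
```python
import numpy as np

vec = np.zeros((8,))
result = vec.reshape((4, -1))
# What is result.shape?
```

(4, 2)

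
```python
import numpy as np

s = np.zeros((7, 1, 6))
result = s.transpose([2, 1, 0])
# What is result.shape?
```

(6, 1, 7)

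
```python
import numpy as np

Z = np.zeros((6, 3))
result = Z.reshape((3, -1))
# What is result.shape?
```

(3, 6)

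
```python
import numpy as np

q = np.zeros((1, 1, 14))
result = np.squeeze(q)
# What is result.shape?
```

(14,)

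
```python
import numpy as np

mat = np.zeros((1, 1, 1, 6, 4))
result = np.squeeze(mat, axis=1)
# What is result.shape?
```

(1, 1, 6, 4)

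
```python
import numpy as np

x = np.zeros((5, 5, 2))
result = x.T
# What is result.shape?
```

(2, 5, 5)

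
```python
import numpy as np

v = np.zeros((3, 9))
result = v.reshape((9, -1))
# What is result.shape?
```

(9, 3)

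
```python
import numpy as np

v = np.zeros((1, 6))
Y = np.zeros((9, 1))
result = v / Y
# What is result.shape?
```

(9, 6)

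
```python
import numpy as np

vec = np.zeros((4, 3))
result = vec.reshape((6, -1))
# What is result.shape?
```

(6, 2)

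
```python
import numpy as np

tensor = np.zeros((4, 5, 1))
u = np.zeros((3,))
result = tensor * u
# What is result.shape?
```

(4, 5, 3)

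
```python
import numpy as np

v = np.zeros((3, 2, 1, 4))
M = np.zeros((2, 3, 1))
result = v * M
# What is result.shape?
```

(3, 2, 3, 4)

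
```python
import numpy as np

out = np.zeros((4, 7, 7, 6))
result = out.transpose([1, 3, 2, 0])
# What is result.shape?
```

(7, 6, 7, 4)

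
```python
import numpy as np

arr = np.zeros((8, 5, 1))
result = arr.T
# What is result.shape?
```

(1, 5, 8)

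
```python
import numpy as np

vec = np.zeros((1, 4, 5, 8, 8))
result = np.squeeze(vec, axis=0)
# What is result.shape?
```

(4, 5, 8, 8)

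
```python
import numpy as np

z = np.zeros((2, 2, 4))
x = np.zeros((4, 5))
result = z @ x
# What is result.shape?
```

(2, 2, 5)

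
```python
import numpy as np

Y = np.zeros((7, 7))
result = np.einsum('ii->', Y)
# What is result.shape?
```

()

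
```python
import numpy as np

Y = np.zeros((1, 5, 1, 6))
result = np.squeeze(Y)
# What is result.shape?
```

(5, 6)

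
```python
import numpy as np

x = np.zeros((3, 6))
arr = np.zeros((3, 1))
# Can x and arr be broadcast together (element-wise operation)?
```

Yes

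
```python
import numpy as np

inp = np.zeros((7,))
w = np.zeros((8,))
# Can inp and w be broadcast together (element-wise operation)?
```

No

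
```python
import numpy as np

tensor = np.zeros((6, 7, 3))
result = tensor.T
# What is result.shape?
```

(3, 7, 6)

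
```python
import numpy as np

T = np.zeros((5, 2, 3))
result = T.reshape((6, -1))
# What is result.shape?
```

(6, 5)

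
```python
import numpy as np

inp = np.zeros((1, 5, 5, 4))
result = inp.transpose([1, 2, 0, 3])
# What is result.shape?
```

(5, 5, 1, 4)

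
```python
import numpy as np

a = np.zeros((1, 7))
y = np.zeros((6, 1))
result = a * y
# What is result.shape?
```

(6, 7)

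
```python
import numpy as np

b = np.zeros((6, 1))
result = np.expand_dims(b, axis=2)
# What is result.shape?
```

(6, 1, 1)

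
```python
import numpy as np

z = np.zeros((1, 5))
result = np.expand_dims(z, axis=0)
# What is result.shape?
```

(1, 1, 5)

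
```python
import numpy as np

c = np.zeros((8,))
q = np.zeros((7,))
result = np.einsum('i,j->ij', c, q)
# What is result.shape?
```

(8, 7)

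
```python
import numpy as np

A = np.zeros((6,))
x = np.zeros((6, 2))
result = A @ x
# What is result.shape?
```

(2,)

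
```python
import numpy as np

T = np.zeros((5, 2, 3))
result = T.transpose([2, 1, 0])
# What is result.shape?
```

(3, 2, 5)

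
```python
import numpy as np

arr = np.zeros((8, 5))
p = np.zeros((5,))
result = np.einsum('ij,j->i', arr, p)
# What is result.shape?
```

(8,)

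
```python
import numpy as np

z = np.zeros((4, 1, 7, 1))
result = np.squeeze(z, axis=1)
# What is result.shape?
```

(4, 7, 1)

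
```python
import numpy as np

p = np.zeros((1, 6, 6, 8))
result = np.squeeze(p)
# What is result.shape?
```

(6, 6, 8)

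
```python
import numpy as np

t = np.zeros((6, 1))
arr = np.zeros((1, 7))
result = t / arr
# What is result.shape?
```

(6, 7)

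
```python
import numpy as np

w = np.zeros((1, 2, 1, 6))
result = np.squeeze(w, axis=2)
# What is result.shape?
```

(1, 2, 6)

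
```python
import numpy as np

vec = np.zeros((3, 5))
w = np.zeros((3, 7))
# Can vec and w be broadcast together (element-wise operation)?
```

No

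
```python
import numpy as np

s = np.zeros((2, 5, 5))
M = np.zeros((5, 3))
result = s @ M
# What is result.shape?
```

(2, 5, 3)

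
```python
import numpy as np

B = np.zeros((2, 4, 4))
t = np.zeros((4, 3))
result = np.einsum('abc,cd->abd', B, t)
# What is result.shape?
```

(2, 4, 3)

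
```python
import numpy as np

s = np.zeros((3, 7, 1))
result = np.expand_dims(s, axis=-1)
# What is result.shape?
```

(3, 7, 1, 1)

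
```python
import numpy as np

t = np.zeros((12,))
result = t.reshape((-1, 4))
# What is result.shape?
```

(3, 4)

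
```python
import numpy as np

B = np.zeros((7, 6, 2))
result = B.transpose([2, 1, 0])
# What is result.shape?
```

(2, 6, 7)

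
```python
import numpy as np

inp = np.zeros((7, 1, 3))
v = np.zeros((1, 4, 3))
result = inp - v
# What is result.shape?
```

(7, 4, 3)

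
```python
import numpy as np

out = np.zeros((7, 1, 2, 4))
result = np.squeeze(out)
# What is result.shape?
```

(7, 2, 4)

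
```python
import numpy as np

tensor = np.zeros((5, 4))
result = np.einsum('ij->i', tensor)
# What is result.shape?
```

(5,)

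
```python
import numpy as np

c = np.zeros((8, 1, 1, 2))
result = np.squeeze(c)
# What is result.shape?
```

(8, 2)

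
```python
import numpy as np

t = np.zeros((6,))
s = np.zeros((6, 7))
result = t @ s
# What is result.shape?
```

(7,)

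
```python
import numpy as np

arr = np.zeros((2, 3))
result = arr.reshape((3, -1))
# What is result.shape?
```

(3, 2)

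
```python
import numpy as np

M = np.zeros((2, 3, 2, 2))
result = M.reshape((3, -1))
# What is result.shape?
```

(3, 8)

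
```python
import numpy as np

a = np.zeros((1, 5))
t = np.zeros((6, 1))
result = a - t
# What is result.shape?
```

(6, 5)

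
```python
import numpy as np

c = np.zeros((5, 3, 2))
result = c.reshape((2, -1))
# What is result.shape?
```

(2, 15)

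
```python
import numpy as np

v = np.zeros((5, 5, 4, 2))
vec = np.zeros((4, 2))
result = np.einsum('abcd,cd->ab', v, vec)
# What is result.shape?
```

(5, 5)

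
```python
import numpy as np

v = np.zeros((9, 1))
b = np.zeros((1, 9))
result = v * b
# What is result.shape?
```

(9, 9)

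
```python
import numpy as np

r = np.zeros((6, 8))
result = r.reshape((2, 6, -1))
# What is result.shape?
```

(2, 6, 4)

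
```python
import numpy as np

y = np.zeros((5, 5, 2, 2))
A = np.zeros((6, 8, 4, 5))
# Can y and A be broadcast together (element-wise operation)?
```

No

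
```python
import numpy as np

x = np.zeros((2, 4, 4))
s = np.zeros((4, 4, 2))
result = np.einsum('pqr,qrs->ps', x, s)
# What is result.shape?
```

(2, 2)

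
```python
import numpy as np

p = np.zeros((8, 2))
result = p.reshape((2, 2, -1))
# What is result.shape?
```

(2, 2, 4)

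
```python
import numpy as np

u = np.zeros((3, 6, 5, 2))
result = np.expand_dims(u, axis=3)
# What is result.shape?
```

(3, 6, 5, 1, 2)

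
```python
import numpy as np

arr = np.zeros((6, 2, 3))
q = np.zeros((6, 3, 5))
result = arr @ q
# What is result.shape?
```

(6, 2, 5)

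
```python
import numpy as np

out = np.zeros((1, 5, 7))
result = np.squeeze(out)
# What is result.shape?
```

(5, 7)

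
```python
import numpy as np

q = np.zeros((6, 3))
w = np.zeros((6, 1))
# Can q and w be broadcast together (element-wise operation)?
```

Yes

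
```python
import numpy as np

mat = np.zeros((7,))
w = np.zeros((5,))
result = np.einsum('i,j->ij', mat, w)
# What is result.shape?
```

(7, 5)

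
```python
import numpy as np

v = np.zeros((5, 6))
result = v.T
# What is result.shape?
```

(6, 5)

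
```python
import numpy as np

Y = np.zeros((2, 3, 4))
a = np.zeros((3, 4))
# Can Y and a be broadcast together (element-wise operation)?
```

Yes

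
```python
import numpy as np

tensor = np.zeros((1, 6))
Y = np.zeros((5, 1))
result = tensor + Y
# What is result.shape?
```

(5, 6)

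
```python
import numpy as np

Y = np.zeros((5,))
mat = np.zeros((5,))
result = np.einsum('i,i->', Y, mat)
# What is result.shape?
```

()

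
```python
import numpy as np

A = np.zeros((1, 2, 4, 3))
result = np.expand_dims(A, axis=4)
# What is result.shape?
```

(1, 2, 4, 3, 1)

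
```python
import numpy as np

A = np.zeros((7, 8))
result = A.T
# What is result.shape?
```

(8, 7)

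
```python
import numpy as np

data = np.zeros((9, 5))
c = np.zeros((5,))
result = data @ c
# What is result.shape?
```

(9,)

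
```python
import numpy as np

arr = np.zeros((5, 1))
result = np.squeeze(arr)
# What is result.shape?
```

(5,)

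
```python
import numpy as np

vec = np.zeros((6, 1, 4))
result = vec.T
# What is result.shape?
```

(4, 1, 6)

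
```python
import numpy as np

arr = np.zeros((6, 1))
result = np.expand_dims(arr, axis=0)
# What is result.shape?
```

(1, 6, 1)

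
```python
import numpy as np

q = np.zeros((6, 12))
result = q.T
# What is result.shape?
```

(12, 6)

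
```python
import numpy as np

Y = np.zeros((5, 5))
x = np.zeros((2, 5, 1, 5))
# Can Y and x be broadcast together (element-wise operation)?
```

Yes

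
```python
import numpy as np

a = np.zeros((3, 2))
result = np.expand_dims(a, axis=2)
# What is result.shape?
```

(3, 2, 1)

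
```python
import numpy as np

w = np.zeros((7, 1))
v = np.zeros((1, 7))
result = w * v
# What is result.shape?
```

(7, 7)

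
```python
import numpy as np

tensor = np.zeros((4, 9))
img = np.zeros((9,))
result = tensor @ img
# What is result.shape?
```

(4,)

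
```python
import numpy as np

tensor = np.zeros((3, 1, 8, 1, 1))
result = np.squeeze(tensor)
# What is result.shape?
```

(3, 8)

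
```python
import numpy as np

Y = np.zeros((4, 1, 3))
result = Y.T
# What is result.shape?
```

(3, 1, 4)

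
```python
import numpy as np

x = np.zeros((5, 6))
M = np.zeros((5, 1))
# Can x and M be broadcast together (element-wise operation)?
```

Yes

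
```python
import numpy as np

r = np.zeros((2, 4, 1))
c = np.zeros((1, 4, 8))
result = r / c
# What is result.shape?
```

(2, 4, 8)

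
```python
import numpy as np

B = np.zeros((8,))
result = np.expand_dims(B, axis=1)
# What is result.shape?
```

(8, 1)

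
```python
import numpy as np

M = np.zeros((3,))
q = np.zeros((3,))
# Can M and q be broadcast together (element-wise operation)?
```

Yes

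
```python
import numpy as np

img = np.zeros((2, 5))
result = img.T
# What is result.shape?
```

(5, 2)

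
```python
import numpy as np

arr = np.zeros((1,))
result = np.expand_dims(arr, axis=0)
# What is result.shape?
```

(1, 1)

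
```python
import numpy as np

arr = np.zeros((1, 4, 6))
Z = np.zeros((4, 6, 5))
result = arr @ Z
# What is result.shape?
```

(4, 4, 5)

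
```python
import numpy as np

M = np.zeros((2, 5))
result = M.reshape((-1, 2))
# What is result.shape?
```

(5, 2)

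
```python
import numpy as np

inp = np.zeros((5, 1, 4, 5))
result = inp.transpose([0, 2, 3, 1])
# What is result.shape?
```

(5, 4, 5, 1)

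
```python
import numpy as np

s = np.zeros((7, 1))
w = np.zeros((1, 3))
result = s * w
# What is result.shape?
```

(7, 3)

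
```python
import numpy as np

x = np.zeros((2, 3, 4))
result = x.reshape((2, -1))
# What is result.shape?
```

(2, 12)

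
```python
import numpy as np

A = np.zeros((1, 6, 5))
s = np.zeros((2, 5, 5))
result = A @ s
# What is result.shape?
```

(2, 6, 5)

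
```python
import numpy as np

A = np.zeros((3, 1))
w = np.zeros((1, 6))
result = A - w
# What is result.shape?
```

(3, 6)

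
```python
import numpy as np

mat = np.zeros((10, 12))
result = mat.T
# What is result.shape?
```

(12, 10)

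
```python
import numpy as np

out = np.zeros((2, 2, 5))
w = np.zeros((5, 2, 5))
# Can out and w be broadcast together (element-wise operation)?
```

No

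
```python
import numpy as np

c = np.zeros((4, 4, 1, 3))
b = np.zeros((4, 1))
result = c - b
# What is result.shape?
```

(4, 4, 4, 3)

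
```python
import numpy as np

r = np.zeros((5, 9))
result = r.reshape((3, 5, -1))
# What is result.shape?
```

(3, 5, 3)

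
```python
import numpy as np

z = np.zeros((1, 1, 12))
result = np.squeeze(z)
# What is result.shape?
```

(12,)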